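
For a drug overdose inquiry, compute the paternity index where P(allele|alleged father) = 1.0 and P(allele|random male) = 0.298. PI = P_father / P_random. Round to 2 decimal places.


Paternity Index calculation:
PI = P(allele|father) / P(allele|random)
PI = 1.0 / 0.298
PI = 3.36

3.36


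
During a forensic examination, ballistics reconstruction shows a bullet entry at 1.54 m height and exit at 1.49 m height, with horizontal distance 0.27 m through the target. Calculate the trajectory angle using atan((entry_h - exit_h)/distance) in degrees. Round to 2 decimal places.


Bullet trajectory angle:
Height difference = 1.54 - 1.49 = 0.05 m
angle = atan(0.05 / 0.27)
angle = atan(0.185185)
angle = 10.49 degrees

10.49


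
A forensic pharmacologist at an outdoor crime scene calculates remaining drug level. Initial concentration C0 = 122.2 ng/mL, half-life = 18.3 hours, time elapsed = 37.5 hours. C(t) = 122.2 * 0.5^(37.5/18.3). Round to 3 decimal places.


Drug concentration decay:
Number of half-lives = t / t_half = 37.5 / 18.3 = 2.04918
Decay factor = 0.5^2.04918 = 0.24162138
C(t) = 122.2 * 0.24162138 = 29.526 ng/mL

29.526


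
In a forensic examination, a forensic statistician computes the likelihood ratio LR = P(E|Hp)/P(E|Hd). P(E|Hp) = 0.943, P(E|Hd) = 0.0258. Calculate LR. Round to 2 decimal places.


Likelihood ratio calculation:
LR = P(E|Hp) / P(E|Hd)
LR = 0.943 / 0.0258
LR = 36.55

36.55


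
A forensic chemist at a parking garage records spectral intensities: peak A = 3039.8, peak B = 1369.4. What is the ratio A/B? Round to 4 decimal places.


Spectral peak ratio:
Peak A = 3039.8 counts
Peak B = 1369.4 counts
Ratio = 3039.8 / 1369.4 = 2.2198

2.2198


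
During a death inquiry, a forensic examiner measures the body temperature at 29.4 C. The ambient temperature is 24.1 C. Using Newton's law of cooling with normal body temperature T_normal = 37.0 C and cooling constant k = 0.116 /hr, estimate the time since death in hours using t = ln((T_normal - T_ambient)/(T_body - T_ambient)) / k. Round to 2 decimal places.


Using Newton's law of cooling:
t = ln((T_normal - T_ambient) / (T_body - T_ambient)) / k
T_normal - T_ambient = 12.9
T_body - T_ambient = 5.3
Ratio = 2.433962
ln(ratio) = 0.88952
t = 0.88952 / 0.116 = 7.67 hours

7.67


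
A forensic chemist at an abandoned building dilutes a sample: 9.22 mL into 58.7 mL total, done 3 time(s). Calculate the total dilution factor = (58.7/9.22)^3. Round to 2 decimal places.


Dilution factor calculation:
Single dilution = V_total / V_sample = 58.7 / 9.22 ≈ 6.366594
Number of dilutions = 3
Total DF = (58.7 / 9.22)^3 (full precision, rounded at the end) = 258.06

258.06


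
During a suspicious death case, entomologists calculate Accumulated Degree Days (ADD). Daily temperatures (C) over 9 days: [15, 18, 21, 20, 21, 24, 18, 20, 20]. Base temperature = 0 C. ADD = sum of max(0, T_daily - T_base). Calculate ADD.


Computing ADD day by day:
Day 1: max(0, 15 - 0) = 15
Day 2: max(0, 18 - 0) = 18
Day 3: max(0, 21 - 0) = 21
Day 4: max(0, 20 - 0) = 20
Day 5: max(0, 21 - 0) = 21
Day 6: max(0, 24 - 0) = 24
Day 7: max(0, 18 - 0) = 18
Day 8: max(0, 20 - 0) = 20
Day 9: max(0, 20 - 0) = 20
Total ADD = 177

177


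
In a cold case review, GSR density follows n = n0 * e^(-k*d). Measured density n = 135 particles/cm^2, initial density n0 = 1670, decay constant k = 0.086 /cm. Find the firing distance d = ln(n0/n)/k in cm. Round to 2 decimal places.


GSR distance calculation:
n0/n = 1670 / 135 = 12.37037
ln(n0/n) = 2.515304
d = 2.515304 / 0.086 = 29.25 cm

29.25


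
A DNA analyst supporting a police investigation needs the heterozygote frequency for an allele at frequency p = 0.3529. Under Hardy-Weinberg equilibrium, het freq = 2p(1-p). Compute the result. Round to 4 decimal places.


Hardy-Weinberg heterozygote frequency:
q = 1 - p = 1 - 0.3529 = 0.6471
2pq = 2 * 0.3529 * 0.6471 = 0.4567

0.4567


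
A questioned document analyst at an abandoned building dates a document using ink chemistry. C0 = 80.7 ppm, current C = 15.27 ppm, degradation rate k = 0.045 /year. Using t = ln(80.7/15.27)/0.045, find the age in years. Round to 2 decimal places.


Document age estimation:
C0/C = 80.7 / 15.27 = 5.284872
ln(C0/C) = 1.664848
t = 1.664848 / 0.045 = 37.00 years

37.00


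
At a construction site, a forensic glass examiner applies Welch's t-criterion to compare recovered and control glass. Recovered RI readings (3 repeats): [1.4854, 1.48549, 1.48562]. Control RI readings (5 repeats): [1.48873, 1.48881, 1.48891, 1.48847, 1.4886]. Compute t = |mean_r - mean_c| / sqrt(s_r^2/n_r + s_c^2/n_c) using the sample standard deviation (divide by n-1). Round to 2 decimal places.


Welch's t-criterion for glass RI comparison:
Recovered mean = sum / n_r = 4.45651 / 3 = 1.4855033
Control mean = sum / n_c = 7.44352 / 5 = 1.488704
Recovered sample variance s_r^2 = 1.22333e-08
Control sample variance s_c^2 = 2.998e-08
Welch SE (unpooled) = sqrt(s_r^2/n_r + s_c^2/n_c) = sqrt(4.07778e-09 + 5.996e-09) = sqrt(1.00738e-08) = 0.000100368
|mean_r - mean_c| = 0.00320067
t = 0.00320067 / 0.000100368 = 31.89

31.89


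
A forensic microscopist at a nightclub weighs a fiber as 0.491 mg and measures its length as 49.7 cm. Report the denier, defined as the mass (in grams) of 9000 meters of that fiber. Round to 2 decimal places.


Denier calculation:
Mass in grams = 0.491 mg / 1000 = 0.000491 g
Length in meters = 49.7 cm / 100 = 0.497 m
Linear density = mass / length = 0.000491 / 0.497 = 0.00098793 g/m
Denier = (g/m) * 9000 = 0.00098793 * 9000 = 8.89

8.89


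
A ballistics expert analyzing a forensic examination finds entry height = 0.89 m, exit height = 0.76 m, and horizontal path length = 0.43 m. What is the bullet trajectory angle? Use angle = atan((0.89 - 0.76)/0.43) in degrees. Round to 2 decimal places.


Bullet trajectory angle:
Height difference = 0.89 - 0.76 = 0.13 m
angle = atan(0.13 / 0.43)
angle = atan(0.302326)
angle = 16.82 degrees

16.82


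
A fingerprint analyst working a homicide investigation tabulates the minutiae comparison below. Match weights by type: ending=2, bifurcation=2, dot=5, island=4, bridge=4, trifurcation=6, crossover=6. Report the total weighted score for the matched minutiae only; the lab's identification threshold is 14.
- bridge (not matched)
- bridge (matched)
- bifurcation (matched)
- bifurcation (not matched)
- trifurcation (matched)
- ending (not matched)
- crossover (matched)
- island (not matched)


Weighted minutiae match score:
  bridge: not matched, +0
  bridge: matched, +4 (running total 4)
  bifurcation: matched, +2 (running total 6)
  bifurcation: not matched, +0
  trifurcation: matched, +6 (running total 12)
  ending: not matched, +0
  crossover: matched, +6 (running total 18)
  island: not matched, +0
Total score = 18
Threshold = 14; verdict = identification

18


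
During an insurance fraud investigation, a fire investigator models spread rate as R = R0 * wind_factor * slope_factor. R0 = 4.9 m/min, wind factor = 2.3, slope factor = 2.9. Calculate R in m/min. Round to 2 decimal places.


Fire spread rate calculation:
R = R0 * wind_factor * slope_factor
= 4.9 * 2.3 * 2.9
= 11.27 * 2.9
= 32.68 m/min

32.68


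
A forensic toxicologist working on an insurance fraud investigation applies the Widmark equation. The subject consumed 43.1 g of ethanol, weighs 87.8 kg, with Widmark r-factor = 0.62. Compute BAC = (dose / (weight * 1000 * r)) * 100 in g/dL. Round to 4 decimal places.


Applying the Widmark formula:
BAC = (dose_g / (body_wt * 1000 * r)) * 100
Denominator = 87.8 * 1000 * 0.62 = 54436
BAC = (43.1 / 54436) * 100
BAC = 0.0792 g/dL

0.0792


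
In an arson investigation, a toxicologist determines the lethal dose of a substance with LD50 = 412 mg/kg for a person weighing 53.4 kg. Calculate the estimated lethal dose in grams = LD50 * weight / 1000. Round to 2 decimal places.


Lethal dose calculation:
Lethal dose = LD50 * body_weight / 1000
= 412 * 53.4 / 1000
= 22000.8 / 1000
= 22.00 g

22.00


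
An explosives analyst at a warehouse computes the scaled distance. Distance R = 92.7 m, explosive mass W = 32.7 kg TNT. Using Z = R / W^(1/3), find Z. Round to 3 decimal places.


Scaled distance calculation:
W^(1/3) = 32.7^(1/3) = 3.197785
Z = R / W^(1/3) = 92.7 / 3.197785
Z = 28.989 m/kg^(1/3)

28.989


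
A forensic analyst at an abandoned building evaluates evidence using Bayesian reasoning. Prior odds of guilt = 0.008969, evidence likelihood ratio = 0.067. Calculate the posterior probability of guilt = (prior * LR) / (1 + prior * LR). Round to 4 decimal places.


Bayesian evidence evaluation:
Posterior odds = prior_odds * LR = 0.008969 * 0.067 = 0.000600923
Posterior probability = posterior_odds / (1 + posterior_odds)
= 0.000600923 / (1 + 0.000600923)
= 0.000600923 / 1.000600923
= 0.0006

0.0006


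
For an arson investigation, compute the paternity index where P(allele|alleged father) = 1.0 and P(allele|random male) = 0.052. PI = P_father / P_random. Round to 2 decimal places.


Paternity Index calculation:
PI = P(allele|father) / P(allele|random)
PI = 1.0 / 0.052
PI = 19.23

19.23


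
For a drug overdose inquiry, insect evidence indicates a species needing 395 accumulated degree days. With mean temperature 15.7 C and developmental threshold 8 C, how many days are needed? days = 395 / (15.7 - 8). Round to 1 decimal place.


Insect development time:
Effective temperature = avg_temp - T_base = 15.7 - 8 = 7.7 C
Days = ADD / effective_temp = 395 / 7.7 = 51.3 days

51.3


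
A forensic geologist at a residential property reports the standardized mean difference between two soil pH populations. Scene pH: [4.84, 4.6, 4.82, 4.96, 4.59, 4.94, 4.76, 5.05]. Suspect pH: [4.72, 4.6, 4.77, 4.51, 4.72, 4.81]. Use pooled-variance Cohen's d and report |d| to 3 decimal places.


Pooled-variance Cohen's d for soil pH comparison:
Scene mean = 38.56 / 8 = 4.82
Suspect mean = 28.13 / 6 = 4.688333
Scene sample variance s_s^2 = 0.027457
Suspect sample variance s_c^2 = 0.012617
Pooled variance = ((n_s-1)*s_s^2 + (n_c-1)*s_c^2) / (n_s + n_c - 2) = 0.021274
Pooled SD = sqrt(0.021274) = 0.145856
Mean difference = 0.131667
|d| = |0.131667| / 0.145856 = 0.903

0.903


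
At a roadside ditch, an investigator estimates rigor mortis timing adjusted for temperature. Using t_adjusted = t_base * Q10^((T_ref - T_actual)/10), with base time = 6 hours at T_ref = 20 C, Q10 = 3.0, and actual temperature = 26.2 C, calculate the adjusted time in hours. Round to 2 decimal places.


Rigor mortis time adjustment:
Exponent = (T_ref - T_actual) / 10 = (20 - 26.2) / 10 = -0.62
Q10 factor = 3.0^-0.62 = 0.50604
t_adjusted = 6 * 0.50604 = 3.04 hours

3.04


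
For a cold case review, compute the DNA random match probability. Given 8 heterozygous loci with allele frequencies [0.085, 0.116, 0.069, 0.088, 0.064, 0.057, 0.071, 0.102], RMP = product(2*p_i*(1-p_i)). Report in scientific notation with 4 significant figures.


Computing RMP for 8 loci:
Locus 1: 2 * 0.085 * 0.915 = 0.15555
Locus 2: 2 * 0.116 * 0.884 = 0.205088
Locus 3: 2 * 0.069 * 0.931 = 0.128478
Locus 4: 2 * 0.088 * 0.912 = 0.160512
Locus 5: 2 * 0.064 * 0.936 = 0.119808
Locus 6: 2 * 0.057 * 0.943 = 0.107502
Locus 7: 2 * 0.071 * 0.929 = 0.131918
Locus 8: 2 * 0.102 * 0.898 = 0.183192
RMP = 2.048e-07

2.048e-07


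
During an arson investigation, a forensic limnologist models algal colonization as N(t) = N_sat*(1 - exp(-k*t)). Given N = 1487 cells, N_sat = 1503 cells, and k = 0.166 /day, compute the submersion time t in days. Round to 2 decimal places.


PMSI from diatom colonization curve:
N / N_sat = 1487 / 1503 = 0.989355
1 - N/N_sat = 0.010645
ln(1 - N/N_sat) = -4.542665
t = -ln(1 - N/N_sat) / k = -(-4.542665) / 0.166 = 27.37 days

27.37


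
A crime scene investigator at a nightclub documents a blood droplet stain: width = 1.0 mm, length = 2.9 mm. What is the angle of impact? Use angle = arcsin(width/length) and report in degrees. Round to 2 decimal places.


Blood spatter impact angle calculation:
width / length = 1.0 / 2.9 = 0.344828
angle = arcsin(0.344828)
angle = 20.17 degrees

20.17


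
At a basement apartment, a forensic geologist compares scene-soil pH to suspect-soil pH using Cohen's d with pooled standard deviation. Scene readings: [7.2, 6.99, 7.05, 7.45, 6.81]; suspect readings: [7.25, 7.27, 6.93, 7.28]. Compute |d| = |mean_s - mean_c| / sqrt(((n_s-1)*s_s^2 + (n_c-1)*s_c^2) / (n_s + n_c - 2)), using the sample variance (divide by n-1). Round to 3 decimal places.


Pooled-variance Cohen's d for soil pH comparison:
Scene mean = 35.5 / 5 = 7.1
Suspect mean = 28.73 / 4 = 7.1825
Scene sample variance s_s^2 = 0.0578
Suspect sample variance s_c^2 = 0.028492
Pooled variance = ((n_s-1)*s_s^2 + (n_c-1)*s_c^2) / (n_s + n_c - 2) = 0.045239
Pooled SD = sqrt(0.045239) = 0.212695
Mean difference = -0.0825
|d| = |-0.0825| / 0.212695 = 0.388

0.388


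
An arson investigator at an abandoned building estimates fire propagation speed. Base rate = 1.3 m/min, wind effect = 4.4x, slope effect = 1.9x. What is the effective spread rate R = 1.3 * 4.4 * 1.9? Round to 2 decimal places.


Fire spread rate calculation:
R = R0 * wind_factor * slope_factor
= 1.3 * 4.4 * 1.9
= 5.72 * 1.9
= 10.87 m/min

10.87


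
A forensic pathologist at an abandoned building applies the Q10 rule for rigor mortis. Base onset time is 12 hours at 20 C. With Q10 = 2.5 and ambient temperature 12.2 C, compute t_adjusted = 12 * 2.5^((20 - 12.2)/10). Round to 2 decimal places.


Rigor mortis time adjustment:
Exponent = (T_ref - T_actual) / 10 = (20 - 12.2) / 10 = 0.78
Q10 factor = 2.5^0.78 = 2.04359
t_adjusted = 12 * 2.04359 = 24.52 hours

24.52


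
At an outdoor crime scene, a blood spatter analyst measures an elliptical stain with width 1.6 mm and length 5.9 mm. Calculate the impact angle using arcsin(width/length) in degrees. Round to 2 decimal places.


Blood spatter impact angle calculation:
width / length = 1.6 / 5.9 = 0.271186
angle = arcsin(0.271186)
angle = 15.73 degrees

15.73


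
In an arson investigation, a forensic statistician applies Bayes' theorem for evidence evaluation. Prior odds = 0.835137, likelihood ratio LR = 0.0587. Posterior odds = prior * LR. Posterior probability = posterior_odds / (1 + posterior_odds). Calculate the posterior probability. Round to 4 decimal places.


Bayesian evidence evaluation:
Posterior odds = prior_odds * LR = 0.835137 * 0.0587 = 0.04902254
Posterior probability = posterior_odds / (1 + posterior_odds)
= 0.04902254 / (1 + 0.04902254)
= 0.04902254 / 1.04902254
= 0.0467

0.0467


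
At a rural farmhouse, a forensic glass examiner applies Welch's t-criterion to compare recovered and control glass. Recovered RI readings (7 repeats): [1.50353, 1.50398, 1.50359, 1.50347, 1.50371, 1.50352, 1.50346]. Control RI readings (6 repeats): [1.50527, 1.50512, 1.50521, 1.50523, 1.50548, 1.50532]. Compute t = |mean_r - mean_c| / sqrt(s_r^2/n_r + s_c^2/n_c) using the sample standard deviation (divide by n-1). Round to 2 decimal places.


Welch's t-criterion for glass RI comparison:
Recovered mean = sum / n_r = 10.52526 / 7 = 1.5036086
Control mean = sum / n_c = 9.03163 / 6 = 1.5052717
Recovered sample variance s_r^2 = 3.3981e-08
Control sample variance s_c^2 = 1.48567e-08
Welch SE (unpooled) = sqrt(s_r^2/n_r + s_c^2/n_c) = sqrt(4.85442e-09 + 2.47611e-09) = sqrt(7.33053e-09) = 8.56185e-05
|mean_r - mean_c| = 0.0016631
t = 0.0016631 / 8.56185e-05 = 19.42

19.42


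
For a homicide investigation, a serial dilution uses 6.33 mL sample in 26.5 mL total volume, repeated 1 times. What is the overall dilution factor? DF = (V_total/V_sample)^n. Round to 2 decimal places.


Dilution factor calculation:
Single dilution = V_total / V_sample = 26.5 / 6.33 ≈ 4.186414
Number of dilutions = 1
Total DF = (26.5 / 6.33)^1 (full precision, rounded at the end) = 4.19

4.19


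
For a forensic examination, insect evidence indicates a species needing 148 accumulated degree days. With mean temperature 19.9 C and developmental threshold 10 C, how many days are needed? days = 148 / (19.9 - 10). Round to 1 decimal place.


Insect development time:
Effective temperature = avg_temp - T_base = 19.9 - 10 = 9.9 C
Days = ADD / effective_temp = 148 / 9.9 = 14.9 days

14.9


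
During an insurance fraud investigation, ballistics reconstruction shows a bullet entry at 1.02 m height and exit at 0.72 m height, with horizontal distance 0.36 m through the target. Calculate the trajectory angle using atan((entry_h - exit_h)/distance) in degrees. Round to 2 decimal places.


Bullet trajectory angle:
Height difference = 1.02 - 0.72 = 0.3 m
angle = atan(0.3 / 0.36)
angle = atan(0.833333)
angle = 39.81 degrees

39.81


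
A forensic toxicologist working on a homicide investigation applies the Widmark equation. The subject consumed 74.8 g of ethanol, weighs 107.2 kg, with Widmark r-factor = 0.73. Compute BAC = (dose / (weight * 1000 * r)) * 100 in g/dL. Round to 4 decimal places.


Applying the Widmark formula:
BAC = (dose_g / (body_wt * 1000 * r)) * 100
Denominator = 107.2 * 1000 * 0.73 = 78256
BAC = (74.8 / 78256) * 100
BAC = 0.0956 g/dL

0.0956


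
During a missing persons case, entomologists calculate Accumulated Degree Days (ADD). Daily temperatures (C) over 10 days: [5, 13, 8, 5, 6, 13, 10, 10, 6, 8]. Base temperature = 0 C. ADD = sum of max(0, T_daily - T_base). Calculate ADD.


Computing ADD day by day:
Day 1: max(0, 5 - 0) = 5
Day 2: max(0, 13 - 0) = 13
Day 3: max(0, 8 - 0) = 8
Day 4: max(0, 5 - 0) = 5
Day 5: max(0, 6 - 0) = 6
Day 6: max(0, 13 - 0) = 13
Day 7: max(0, 10 - 0) = 10
Day 8: max(0, 10 - 0) = 10
Day 9: max(0, 6 - 0) = 6
Day 10: max(0, 8 - 0) = 8
Total ADD = 84

84


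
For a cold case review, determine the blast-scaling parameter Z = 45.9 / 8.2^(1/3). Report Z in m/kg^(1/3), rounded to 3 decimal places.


Scaled distance calculation:
W^(1/3) = 8.2^(1/3) = 2.01653
Z = R / W^(1/3) = 45.9 / 2.01653
Z = 22.762 m/kg^(1/3)

22.762


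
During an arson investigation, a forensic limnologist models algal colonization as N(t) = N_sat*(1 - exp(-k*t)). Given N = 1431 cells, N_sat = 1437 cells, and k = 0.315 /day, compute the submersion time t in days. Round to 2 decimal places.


PMSI from diatom colonization curve:
N / N_sat = 1431 / 1437 = 0.995825
1 - N/N_sat = 0.004175
ln(1 - N/N_sat) = -5.478641
t = -ln(1 - N/N_sat) / k = -(-5.478641) / 0.315 = 17.39 days

17.39


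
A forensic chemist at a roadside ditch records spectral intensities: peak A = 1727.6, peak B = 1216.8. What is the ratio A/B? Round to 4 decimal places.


Spectral peak ratio:
Peak A = 1727.6 counts
Peak B = 1216.8 counts
Ratio = 1727.6 / 1216.8 = 1.4198

1.4198


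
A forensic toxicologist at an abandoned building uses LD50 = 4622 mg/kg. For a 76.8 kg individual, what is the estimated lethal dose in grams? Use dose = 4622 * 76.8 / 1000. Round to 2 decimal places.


Lethal dose calculation:
Lethal dose = LD50 * body_weight / 1000
= 4622 * 76.8 / 1000
= 354969.6 / 1000
= 354.97 g

354.97


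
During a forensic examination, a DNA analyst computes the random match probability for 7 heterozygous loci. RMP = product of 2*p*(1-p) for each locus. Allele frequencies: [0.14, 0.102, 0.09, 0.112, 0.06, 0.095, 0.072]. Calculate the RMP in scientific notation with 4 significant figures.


Computing RMP for 7 loci:
Locus 1: 2 * 0.14 * 0.86 = 0.2408
Locus 2: 2 * 0.102 * 0.898 = 0.183192
Locus 3: 2 * 0.09 * 0.91 = 0.1638
Locus 4: 2 * 0.112 * 0.888 = 0.198912
Locus 5: 2 * 0.06 * 0.94 = 0.1128
Locus 6: 2 * 0.095 * 0.905 = 0.17195
Locus 7: 2 * 0.072 * 0.928 = 0.133632
RMP = 3.725e-06

3.725e-06


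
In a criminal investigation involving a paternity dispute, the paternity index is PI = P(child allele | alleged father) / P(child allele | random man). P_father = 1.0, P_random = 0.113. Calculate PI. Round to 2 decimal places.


Paternity Index calculation:
PI = P(allele|father) / P(allele|random)
PI = 1.0 / 0.113
PI = 8.85

8.85


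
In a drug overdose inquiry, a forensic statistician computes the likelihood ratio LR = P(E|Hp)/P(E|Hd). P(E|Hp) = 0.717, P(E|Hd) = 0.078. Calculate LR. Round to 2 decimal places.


Likelihood ratio calculation:
LR = P(E|Hp) / P(E|Hd)
LR = 0.717 / 0.078
LR = 9.19

9.19


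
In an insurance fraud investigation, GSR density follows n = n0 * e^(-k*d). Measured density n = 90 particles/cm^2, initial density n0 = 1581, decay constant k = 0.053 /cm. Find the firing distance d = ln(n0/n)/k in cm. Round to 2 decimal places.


GSR distance calculation:
n0/n = 1581 / 90 = 17.566667
ln(n0/n) = 2.866003
d = 2.866003 / 0.053 = 54.08 cm

54.08


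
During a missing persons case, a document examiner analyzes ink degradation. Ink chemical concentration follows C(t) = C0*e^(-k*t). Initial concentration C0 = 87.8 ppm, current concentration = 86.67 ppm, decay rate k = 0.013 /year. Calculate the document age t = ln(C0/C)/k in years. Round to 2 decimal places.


Document age estimation:
C0/C = 87.8 / 86.67 = 1.013038
ln(C0/C) = 0.012954
t = 0.012954 / 0.013 = 1.00 years

1.00


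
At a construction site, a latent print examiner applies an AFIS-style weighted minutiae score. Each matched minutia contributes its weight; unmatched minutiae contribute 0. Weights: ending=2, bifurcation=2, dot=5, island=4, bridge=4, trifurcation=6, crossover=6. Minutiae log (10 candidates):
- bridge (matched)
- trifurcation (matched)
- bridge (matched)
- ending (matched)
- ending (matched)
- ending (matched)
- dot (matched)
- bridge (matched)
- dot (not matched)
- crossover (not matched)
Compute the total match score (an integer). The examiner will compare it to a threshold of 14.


Weighted minutiae match score:
  bridge: matched, +4 (running total 4)
  trifurcation: matched, +6 (running total 10)
  bridge: matched, +4 (running total 14)
  ending: matched, +2 (running total 16)
  ending: matched, +2 (running total 18)
  ending: matched, +2 (running total 20)
  dot: matched, +5 (running total 25)
  bridge: matched, +4 (running total 29)
  dot: not matched, +0
  crossover: not matched, +0
Total score = 29
Threshold = 14; verdict = identification

29


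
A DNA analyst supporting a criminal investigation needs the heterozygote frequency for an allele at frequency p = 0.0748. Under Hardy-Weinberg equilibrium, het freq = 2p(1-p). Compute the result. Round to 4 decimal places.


Hardy-Weinberg heterozygote frequency:
q = 1 - p = 1 - 0.0748 = 0.9252
2pq = 2 * 0.0748 * 0.9252 = 0.1384

0.1384


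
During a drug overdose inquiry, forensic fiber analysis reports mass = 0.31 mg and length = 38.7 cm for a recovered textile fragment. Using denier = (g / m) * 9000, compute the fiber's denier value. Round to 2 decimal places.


Denier calculation:
Mass in grams = 0.31 mg / 1000 = 0.00031 g
Length in meters = 38.7 cm / 100 = 0.387 m
Linear density = mass / length = 0.00031 / 0.387 = 0.00080103 g/m
Denier = (g/m) * 9000 = 0.00080103 * 9000 = 7.21

7.21


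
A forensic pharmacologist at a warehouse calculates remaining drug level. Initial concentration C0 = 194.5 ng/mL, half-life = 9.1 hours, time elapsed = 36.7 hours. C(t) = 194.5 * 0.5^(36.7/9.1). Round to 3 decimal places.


Drug concentration decay:
Number of half-lives = t / t_half = 36.7 / 9.1 = 4.032967
Decay factor = 0.5^4.032967 = 0.06108801
C(t) = 194.5 * 0.06108801 = 11.882 ng/mL

11.882


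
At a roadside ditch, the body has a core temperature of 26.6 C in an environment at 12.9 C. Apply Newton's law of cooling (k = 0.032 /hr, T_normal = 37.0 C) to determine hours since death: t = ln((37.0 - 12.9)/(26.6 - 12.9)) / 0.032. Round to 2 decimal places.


Using Newton's law of cooling:
t = ln((T_normal - T_ambient) / (T_body - T_ambient)) / k
T_normal - T_ambient = 24.1
T_body - T_ambient = 13.7
Ratio = 1.759124
ln(ratio) = 0.564816
t = 0.564816 / 0.032 = 17.65 hours

17.65


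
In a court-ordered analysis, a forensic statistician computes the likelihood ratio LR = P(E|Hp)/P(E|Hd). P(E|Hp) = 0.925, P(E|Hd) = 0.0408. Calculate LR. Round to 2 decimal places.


Likelihood ratio calculation:
LR = P(E|Hp) / P(E|Hd)
LR = 0.925 / 0.0408
LR = 22.67

22.67


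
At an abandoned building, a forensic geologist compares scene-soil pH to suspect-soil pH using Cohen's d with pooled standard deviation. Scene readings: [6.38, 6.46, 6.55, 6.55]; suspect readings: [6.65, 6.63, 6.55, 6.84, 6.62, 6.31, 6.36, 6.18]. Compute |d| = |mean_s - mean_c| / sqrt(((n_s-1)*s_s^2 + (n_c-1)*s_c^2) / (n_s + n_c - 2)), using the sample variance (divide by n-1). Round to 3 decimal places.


Pooled-variance Cohen's d for soil pH comparison:
Scene mean = 25.94 / 4 = 6.485
Suspect mean = 52.14 / 8 = 6.5175
Scene sample variance s_s^2 = 0.0067
Suspect sample variance s_c^2 = 0.046793
Pooled variance = ((n_s-1)*s_s^2 + (n_c-1)*s_c^2) / (n_s + n_c - 2) = 0.034765
Pooled SD = sqrt(0.034765) = 0.186454
Mean difference = -0.0325
|d| = |-0.0325| / 0.186454 = 0.174

0.174


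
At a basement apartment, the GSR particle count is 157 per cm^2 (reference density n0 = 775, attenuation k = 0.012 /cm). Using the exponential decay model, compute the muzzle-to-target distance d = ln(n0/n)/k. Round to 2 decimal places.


GSR distance calculation:
n0/n = 775 / 157 = 4.936306
ln(n0/n) = 1.596617
d = 1.596617 / 0.012 = 133.05 cm

133.05


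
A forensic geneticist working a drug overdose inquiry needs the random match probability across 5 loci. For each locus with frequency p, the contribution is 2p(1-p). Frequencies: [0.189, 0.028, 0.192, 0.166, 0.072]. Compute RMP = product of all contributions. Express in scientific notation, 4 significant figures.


Computing RMP for 5 loci:
Locus 1: 2 * 0.189 * 0.811 = 0.306558
Locus 2: 2 * 0.028 * 0.972 = 0.054432
Locus 3: 2 * 0.192 * 0.808 = 0.310272
Locus 4: 2 * 0.166 * 0.834 = 0.276888
Locus 5: 2 * 0.072 * 0.928 = 0.133632
RMP = 1.916e-04

1.916e-04


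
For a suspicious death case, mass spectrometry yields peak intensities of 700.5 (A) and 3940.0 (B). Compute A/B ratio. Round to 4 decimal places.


Spectral peak ratio:
Peak A = 700.5 counts
Peak B = 3940.0 counts
Ratio = 700.5 / 3940.0 = 0.1778

0.1778


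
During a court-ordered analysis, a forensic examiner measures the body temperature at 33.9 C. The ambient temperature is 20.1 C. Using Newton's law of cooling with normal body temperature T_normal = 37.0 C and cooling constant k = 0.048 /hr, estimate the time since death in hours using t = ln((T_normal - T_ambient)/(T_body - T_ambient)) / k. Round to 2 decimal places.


Using Newton's law of cooling:
t = ln((T_normal - T_ambient) / (T_body - T_ambient)) / k
T_normal - T_ambient = 16.9
T_body - T_ambient = 13.8
Ratio = 1.224638
ln(ratio) = 0.202645
t = 0.202645 / 0.048 = 4.22 hours

4.22


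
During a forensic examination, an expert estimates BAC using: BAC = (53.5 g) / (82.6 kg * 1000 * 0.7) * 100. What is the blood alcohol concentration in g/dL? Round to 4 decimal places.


Applying the Widmark formula:
BAC = (dose_g / (body_wt * 1000 * r)) * 100
Denominator = 82.6 * 1000 * 0.7 = 57820
BAC = (53.5 / 57820) * 100
BAC = 0.0925 g/dL

0.0925


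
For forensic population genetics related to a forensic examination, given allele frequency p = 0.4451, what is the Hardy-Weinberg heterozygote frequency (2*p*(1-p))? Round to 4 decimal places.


Hardy-Weinberg heterozygote frequency:
q = 1 - p = 1 - 0.4451 = 0.5549
2pq = 2 * 0.4451 * 0.5549 = 0.4940

0.4940


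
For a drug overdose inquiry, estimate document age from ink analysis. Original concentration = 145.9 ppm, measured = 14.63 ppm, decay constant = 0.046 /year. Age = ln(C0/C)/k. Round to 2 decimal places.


Document age estimation:
C0/C = 145.9 / 14.63 = 9.972659
ln(C0/C) = 2.299847
t = 2.299847 / 0.046 = 50.00 years

50.00


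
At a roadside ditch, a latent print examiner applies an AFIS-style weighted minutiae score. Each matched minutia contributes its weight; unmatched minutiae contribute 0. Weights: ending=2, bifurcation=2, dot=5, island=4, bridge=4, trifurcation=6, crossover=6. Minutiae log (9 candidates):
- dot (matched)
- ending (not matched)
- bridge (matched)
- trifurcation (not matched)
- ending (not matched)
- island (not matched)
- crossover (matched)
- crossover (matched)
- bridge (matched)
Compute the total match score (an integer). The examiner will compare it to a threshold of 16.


Weighted minutiae match score:
  dot: matched, +5 (running total 5)
  ending: not matched, +0
  bridge: matched, +4 (running total 9)
  trifurcation: not matched, +0
  ending: not matched, +0
  island: not matched, +0
  crossover: matched, +6 (running total 15)
  crossover: matched, +6 (running total 21)
  bridge: matched, +4 (running total 25)
Total score = 25
Threshold = 16; verdict = identification

25


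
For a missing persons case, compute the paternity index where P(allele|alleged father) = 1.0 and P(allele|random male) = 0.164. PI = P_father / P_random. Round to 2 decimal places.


Paternity Index calculation:
PI = P(allele|father) / P(allele|random)
PI = 1.0 / 0.164
PI = 6.10

6.10


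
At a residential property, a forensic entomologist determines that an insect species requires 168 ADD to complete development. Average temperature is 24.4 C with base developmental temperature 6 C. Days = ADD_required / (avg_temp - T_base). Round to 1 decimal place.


Insect development time:
Effective temperature = avg_temp - T_base = 24.4 - 6 = 18.4 C
Days = ADD / effective_temp = 168 / 18.4 = 9.1 days

9.1


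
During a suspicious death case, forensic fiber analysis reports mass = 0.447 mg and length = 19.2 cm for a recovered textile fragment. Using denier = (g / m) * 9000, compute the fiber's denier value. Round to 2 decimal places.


Denier calculation:
Mass in grams = 0.447 mg / 1000 = 0.000447 g
Length in meters = 19.2 cm / 100 = 0.192 m
Linear density = mass / length = 0.000447 / 0.192 = 0.00232812 g/m
Denier = (g/m) * 9000 = 0.00232812 * 9000 = 20.95

20.95


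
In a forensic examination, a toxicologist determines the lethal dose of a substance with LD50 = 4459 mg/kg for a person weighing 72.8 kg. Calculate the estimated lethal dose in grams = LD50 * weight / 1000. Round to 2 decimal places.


Lethal dose calculation:
Lethal dose = LD50 * body_weight / 1000
= 4459 * 72.8 / 1000
= 324615.2 / 1000
= 324.62 g

324.62


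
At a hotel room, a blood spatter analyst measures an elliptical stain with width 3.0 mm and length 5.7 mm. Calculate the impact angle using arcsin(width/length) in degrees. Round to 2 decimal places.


Blood spatter impact angle calculation:
width / length = 3.0 / 5.7 = 0.526316
angle = arcsin(0.526316)
angle = 31.76 degrees

31.76


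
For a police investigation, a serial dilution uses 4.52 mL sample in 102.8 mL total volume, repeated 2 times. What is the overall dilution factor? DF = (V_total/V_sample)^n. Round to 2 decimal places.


Dilution factor calculation:
Single dilution = V_total / V_sample = 102.8 / 4.52 ≈ 22.743363
Number of dilutions = 2
Total DF = (102.8 / 4.52)^2 (full precision, rounded at the end) = 517.26

517.26


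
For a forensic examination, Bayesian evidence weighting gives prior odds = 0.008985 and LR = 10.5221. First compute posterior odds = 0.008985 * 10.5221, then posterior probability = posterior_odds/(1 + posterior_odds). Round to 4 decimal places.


Bayesian evidence evaluation:
Posterior odds = prior_odds * LR = 0.008985 * 10.5221 = 0.09454107
Posterior probability = posterior_odds / (1 + posterior_odds)
= 0.09454107 / (1 + 0.09454107)
= 0.09454107 / 1.09454107
= 0.0864

0.0864


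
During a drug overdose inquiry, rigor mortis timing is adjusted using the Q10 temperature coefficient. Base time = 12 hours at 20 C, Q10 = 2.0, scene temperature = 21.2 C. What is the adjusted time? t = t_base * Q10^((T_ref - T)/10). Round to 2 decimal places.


Rigor mortis time adjustment:
Exponent = (T_ref - T_actual) / 10 = (20 - 21.2) / 10 = -0.12
Q10 factor = 2.0^-0.12 = 0.92019
t_adjusted = 12 * 0.92019 = 11.04 hours

11.04


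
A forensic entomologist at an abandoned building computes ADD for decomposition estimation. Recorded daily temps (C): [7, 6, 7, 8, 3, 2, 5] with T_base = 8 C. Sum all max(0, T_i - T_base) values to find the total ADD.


Computing ADD day by day:
Day 1: max(0, 7 - 8) = 0
Day 2: max(0, 6 - 8) = 0
Day 3: max(0, 7 - 8) = 0
Day 4: max(0, 8 - 8) = 0
Day 5: max(0, 3 - 8) = 0
Day 6: max(0, 2 - 8) = 0
Day 7: max(0, 5 - 8) = 0
Total ADD = 0

0


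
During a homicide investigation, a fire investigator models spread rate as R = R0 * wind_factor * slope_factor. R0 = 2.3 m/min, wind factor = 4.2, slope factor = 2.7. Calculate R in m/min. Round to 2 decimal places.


Fire spread rate calculation:
R = R0 * wind_factor * slope_factor
= 2.3 * 4.2 * 2.7
= 9.66 * 2.7
= 26.08 m/min

26.08


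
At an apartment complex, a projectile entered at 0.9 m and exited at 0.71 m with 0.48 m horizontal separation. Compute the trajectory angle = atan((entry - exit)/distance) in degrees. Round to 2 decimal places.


Bullet trajectory angle:
Height difference = 0.9 - 0.71 = 0.19 m
angle = atan(0.19 / 0.48)
angle = atan(0.395833)
angle = 21.60 degrees

21.60


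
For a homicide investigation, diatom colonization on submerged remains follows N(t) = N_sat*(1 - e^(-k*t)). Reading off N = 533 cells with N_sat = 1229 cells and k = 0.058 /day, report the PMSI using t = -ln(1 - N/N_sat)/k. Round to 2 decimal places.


PMSI from diatom colonization curve:
N / N_sat = 533 / 1229 = 0.433686
1 - N/N_sat = 0.566314
ln(1 - N/N_sat) = -0.568607
t = -ln(1 - N/N_sat) / k = -(-0.568607) / 0.058 = 9.80 days

9.80


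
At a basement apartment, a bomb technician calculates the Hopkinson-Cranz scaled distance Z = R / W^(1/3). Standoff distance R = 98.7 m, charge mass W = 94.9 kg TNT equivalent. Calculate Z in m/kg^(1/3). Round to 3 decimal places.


Scaled distance calculation:
W^(1/3) = 94.9^(1/3) = 4.561301
Z = R / W^(1/3) = 98.7 / 4.561301
Z = 21.639 m/kg^(1/3)

21.639


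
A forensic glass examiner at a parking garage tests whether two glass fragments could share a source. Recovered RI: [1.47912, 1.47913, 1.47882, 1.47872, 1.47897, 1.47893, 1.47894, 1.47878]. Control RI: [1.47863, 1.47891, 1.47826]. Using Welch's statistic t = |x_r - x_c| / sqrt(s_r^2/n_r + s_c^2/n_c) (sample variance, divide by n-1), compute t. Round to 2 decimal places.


Welch's t-criterion for glass RI comparison:
Recovered mean = sum / n_r = 11.83141 / 8 = 1.4789262
Control mean = sum / n_c = 4.4358 / 3 = 1.4786
Recovered sample variance s_r^2 = 2.23411e-08
Control sample variance s_c^2 = 1.063e-07
Welch SE (unpooled) = sqrt(s_r^2/n_r + s_c^2/n_c) = sqrt(2.79263e-09 + 3.54333e-08) = sqrt(3.82259e-08) = 0.000195514
|mean_r - mean_c| = 0.00032625
t = 0.00032625 / 0.000195514 = 1.67

1.67


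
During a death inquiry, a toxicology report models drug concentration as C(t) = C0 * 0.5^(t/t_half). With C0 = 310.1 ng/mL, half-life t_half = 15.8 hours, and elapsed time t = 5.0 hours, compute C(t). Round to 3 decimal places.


Drug concentration decay:
Number of half-lives = t / t_half = 5.0 / 15.8 = 0.316456
Decay factor = 0.5^0.316456 = 0.80304014
C(t) = 310.1 * 0.80304014 = 249.023 ng/mL

249.023


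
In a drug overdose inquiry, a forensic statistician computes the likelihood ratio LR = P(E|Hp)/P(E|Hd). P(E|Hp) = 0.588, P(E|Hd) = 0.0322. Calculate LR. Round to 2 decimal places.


Likelihood ratio calculation:
LR = P(E|Hp) / P(E|Hd)
LR = 0.588 / 0.0322
LR = 18.26

18.26


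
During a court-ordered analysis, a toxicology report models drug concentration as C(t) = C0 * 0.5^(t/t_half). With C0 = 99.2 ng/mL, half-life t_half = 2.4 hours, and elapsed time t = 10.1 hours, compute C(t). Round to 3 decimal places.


Drug concentration decay:
Number of half-lives = t / t_half = 10.1 / 2.4 = 4.208333
Decay factor = 0.5^4.208333 = 0.05409605
C(t) = 99.2 * 0.05409605 = 5.366 ng/mL

5.366


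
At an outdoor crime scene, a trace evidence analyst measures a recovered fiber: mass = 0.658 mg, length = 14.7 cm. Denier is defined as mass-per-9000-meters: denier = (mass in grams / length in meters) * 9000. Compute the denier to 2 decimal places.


Denier calculation:
Mass in grams = 0.658 mg / 1000 = 0.000658 g
Length in meters = 14.7 cm / 100 = 0.147 m
Linear density = mass / length = 0.000658 / 0.147 = 0.00447619 g/m
Denier = (g/m) * 9000 = 0.00447619 * 9000 = 40.29

40.29


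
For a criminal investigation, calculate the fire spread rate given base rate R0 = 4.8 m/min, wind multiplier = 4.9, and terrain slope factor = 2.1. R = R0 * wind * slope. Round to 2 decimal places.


Fire spread rate calculation:
R = R0 * wind_factor * slope_factor
= 4.8 * 4.9 * 2.1
= 23.52 * 2.1
= 49.39 m/min

49.39


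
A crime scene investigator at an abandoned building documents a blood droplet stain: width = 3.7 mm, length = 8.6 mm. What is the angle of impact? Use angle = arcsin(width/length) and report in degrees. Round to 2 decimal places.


Blood spatter impact angle calculation:
width / length = 3.7 / 8.6 = 0.430233
angle = arcsin(0.430233)
angle = 25.48 degrees

25.48


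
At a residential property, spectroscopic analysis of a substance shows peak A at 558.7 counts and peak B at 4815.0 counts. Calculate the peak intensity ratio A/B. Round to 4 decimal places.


Spectral peak ratio:
Peak A = 558.7 counts
Peak B = 4815.0 counts
Ratio = 558.7 / 4815.0 = 0.1160

0.1160


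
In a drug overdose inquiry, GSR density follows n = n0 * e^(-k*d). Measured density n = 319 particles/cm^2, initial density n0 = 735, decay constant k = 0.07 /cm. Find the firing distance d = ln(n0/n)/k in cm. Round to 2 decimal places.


GSR distance calculation:
n0/n = 735 / 319 = 2.304075
ln(n0/n) = 0.834679
d = 0.834679 / 0.07 = 11.92 cm

11.92


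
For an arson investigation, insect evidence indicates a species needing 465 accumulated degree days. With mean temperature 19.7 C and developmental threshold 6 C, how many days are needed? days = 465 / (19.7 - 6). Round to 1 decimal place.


Insect development time:
Effective temperature = avg_temp - T_base = 19.7 - 6 = 13.7 C
Days = ADD / effective_temp = 465 / 13.7 = 33.9 days

33.9


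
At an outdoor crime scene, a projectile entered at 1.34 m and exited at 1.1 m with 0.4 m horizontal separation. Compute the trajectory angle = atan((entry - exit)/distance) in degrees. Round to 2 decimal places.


Bullet trajectory angle:
Height difference = 1.34 - 1.1 = 0.24 m
angle = atan(0.24 / 0.4)
angle = atan(0.6)
angle = 30.96 degrees

30.96


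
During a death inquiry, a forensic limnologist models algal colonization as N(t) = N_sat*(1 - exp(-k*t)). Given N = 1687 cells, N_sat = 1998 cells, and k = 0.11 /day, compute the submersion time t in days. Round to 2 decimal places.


PMSI from diatom colonization curve:
N / N_sat = 1687 / 1998 = 0.844344
1 - N/N_sat = 0.155656
ln(1 - N/N_sat) = -1.860107
t = -ln(1 - N/N_sat) / k = -(-1.860107) / 0.11 = 16.91 days

16.91


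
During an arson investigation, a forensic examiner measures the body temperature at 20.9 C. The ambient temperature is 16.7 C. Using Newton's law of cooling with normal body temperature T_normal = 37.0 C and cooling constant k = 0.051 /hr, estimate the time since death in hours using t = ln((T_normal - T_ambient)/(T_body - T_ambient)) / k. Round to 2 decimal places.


Using Newton's law of cooling:
t = ln((T_normal - T_ambient) / (T_body - T_ambient)) / k
T_normal - T_ambient = 20.3
T_body - T_ambient = 4.2
Ratio = 4.833333
ln(ratio) = 1.575536
t = 1.575536 / 0.051 = 30.89 hours

30.89


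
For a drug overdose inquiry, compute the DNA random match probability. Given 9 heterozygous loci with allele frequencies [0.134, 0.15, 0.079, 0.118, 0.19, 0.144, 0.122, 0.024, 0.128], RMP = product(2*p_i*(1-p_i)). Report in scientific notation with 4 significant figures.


Computing RMP for 9 loci:
Locus 1: 2 * 0.134 * 0.866 = 0.232088
Locus 2: 2 * 0.15 * 0.85 = 0.255
Locus 3: 2 * 0.079 * 0.921 = 0.145518
Locus 4: 2 * 0.118 * 0.882 = 0.208152
Locus 5: 2 * 0.19 * 0.81 = 0.3078
Locus 6: 2 * 0.144 * 0.856 = 0.246528
Locus 7: 2 * 0.122 * 0.878 = 0.214232
Locus 8: 2 * 0.024 * 0.976 = 0.046848
Locus 9: 2 * 0.128 * 0.872 = 0.223232
RMP = 3.048e-07

3.048e-07
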